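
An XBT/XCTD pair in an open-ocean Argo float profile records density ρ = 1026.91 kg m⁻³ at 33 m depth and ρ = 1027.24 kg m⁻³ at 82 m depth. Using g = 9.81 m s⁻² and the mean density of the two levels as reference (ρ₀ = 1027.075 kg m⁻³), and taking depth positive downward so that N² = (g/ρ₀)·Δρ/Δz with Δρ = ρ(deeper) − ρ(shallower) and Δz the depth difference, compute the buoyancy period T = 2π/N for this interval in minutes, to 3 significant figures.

13.1 min

Δρ = 1027.24 − 1026.91 = 0.33 kg m⁻³ over Δz = 82 − 33 = 49 m.
N² = (9.81/1027.075) × (0.33/49) = 6.4326 × 10⁻⁵ s⁻².
N = √(6.4326 × 10⁻⁵) = 8.0203 × 10⁻³ rad s⁻¹, so T = 2π/N = 783.41 s = 13.057 min ≈ 13.1 min.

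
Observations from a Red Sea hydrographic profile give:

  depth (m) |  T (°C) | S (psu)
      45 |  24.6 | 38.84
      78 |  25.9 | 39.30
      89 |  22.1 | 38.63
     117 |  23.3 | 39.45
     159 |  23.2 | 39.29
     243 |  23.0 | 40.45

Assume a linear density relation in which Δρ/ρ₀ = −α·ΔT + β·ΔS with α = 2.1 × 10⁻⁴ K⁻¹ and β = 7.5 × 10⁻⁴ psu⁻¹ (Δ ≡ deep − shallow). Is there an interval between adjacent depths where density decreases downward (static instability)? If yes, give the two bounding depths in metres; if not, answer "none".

Evaluate Δρ/ρ₀ = −αΔT + βΔS across each adjacent pair:
  45–78 m: −αΔT+βΔS = −(2.1 × 10⁻⁴)(+1.3)+(7.5 × 10⁻⁴)(+0.46) = 7.2 × 10⁻⁵ → stable
  78–89 m: −αΔT+βΔS = −(2.1 × 10⁻⁴)(-3.8)+(7.5 × 10⁻⁴)(-0.67) = 3.0 × 10⁻⁴ → stable
  89–117 m: −αΔT+βΔS = −(2.1 × 10⁻⁴)(+1.2)+(7.5 × 10⁻⁴)(+0.82) = 3.6 × 10⁻⁴ → stable
  117–159 m: −αΔT+βΔS = −(2.1 × 10⁻⁴)(-0.1)+(7.5 × 10⁻⁴)(-0.16) = -9.9 × 10⁻⁵ → UNSTABLE
  159–243 m: −αΔT+βΔS = −(2.1 × 10⁻⁴)(-0.2)+(7.5 × 10⁻⁴)(+1.16) = 9.1 × 10⁻⁴ → stable
The 117–159 m interval has Δρ < 0: lighter water underlies denser water.

117–159 m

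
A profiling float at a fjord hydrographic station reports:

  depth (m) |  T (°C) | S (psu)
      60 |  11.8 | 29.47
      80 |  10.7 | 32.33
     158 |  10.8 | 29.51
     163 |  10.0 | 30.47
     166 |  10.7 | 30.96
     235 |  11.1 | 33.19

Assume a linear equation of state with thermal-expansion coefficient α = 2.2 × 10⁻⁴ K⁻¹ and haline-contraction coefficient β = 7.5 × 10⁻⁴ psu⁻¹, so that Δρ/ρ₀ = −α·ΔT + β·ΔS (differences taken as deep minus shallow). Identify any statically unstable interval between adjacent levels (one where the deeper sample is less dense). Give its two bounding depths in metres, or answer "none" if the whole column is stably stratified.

80–158 m

Evaluate Δρ/ρ₀ = −αΔT + βΔS across each adjacent pair:
  60–80 m: −αΔT+βΔS = −(2.2 × 10⁻⁴)(-1.1)+(7.5 × 10⁻⁴)(+2.86) = 2.4 × 10⁻³ → stable
  80–158 m: −αΔT+βΔS = −(2.2 × 10⁻⁴)(+0.1)+(7.5 × 10⁻⁴)(-2.82) = -2.1 × 10⁻³ → UNSTABLE
  158–163 m: −αΔT+βΔS = −(2.2 × 10⁻⁴)(-0.8)+(7.5 × 10⁻⁴)(+0.96) = 9.0 × 10⁻⁴ → stable
  163–166 m: −αΔT+βΔS = −(2.2 × 10⁻⁴)(+0.7)+(7.5 × 10⁻⁴)(+0.49) = 2.1 × 10⁻⁴ → stable
  166–235 m: −αΔT+βΔS = −(2.2 × 10⁻⁴)(+0.4)+(7.5 × 10⁻⁴)(+2.23) = 1.6 × 10⁻³ → stable
The 80–158 m interval has Δρ < 0: lighter water underlies denser water.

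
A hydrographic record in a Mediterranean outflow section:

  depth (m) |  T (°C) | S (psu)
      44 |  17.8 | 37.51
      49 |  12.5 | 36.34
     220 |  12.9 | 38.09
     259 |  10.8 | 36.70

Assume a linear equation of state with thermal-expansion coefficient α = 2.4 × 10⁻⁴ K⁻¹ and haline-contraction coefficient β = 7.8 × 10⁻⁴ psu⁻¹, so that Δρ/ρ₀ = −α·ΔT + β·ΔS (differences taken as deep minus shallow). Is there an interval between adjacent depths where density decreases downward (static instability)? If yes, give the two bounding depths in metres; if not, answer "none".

220–259 m

Evaluate Δρ/ρ₀ = −αΔT + βΔS across each adjacent pair:
  44–49 m: −αΔT+βΔS = −(2.4 × 10⁻⁴)(-5.3)+(7.8 × 10⁻⁴)(-1.17) = 3.6 × 10⁻⁴ → stable
  49–220 m: −αΔT+βΔS = −(2.4 × 10⁻⁴)(+0.4)+(7.8 × 10⁻⁴)(+1.75) = 1.3 × 10⁻³ → stable
  220–259 m: −αΔT+βΔS = −(2.4 × 10⁻⁴)(-2.1)+(7.8 × 10⁻⁴)(-1.39) = -5.8 × 10⁻⁴ → UNSTABLE
The 220–259 m interval has Δρ < 0: lighter water underlies denser water.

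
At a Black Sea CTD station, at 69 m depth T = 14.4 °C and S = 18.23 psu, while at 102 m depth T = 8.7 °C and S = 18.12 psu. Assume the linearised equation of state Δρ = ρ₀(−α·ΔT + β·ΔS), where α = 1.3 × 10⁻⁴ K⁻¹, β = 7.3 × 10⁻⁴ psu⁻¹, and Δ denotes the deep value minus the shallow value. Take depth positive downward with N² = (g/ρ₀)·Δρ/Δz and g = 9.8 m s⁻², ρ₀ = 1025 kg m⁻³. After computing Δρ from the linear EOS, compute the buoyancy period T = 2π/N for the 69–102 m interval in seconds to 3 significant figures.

449 s

ΔT = -5.7 K, ΔS = -0.11 psu (deep − shallow).
Δρ/ρ₀ = −αΔT + βΔS = 7.41 × 10⁻⁴ − 8.03 × 10⁻⁵ = 6.607 × 10⁻⁴, so Δρ ≈ 0.6772 kg m⁻³.
N² = (g/ρ₀)·Δρ/Δz = g·(Δρ/ρ₀)/Δz = 9.8 × 6.607 × 10⁻⁴ / 33 = 1.9621 × 10⁻⁴ s⁻².
N = √(1.9621 × 10⁻⁴) = 0.014007 rad s⁻¹ → T = 2π/N = 448.57 s ≈ 449 s.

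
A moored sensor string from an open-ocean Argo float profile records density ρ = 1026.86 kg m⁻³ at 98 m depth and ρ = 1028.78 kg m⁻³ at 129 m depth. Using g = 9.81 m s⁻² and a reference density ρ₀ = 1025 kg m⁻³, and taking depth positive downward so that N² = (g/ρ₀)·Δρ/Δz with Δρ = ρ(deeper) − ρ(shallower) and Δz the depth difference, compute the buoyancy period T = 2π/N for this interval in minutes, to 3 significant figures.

4.30 min

Δρ = 1028.78 − 1026.86 = 1.92 kg m⁻³ over Δz = 129 − 98 = 31 m.
N² = (9.81/1025) × (1.92/31) = 5.9277 × 10⁻⁴ s⁻².
N = √(5.9277 × 10⁻⁴) = 0.024347 rad s⁻¹, so T = 2π/N = 258.07 s = 4.3012 min ≈ 4.30 min.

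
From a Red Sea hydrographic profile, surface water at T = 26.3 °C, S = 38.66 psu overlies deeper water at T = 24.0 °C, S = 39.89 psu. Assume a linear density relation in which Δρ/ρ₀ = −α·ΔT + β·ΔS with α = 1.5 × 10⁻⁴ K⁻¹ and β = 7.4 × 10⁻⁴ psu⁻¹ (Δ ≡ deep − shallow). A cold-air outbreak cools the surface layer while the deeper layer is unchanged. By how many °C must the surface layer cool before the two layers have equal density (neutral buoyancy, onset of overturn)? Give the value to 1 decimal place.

8.4 °C

Neutral buoyancy requires Δρ = 0, i.e. −α(T_deep − T_surf′) + β(S_deep − S_surf) = 0.
T_surf′ = T_deep − (β/α)·ΔS = 24.0 − (7.4 × 10⁻⁴/1.5 × 10⁻⁴)·(+1.23) = 17.932 °C.
Cooling required: 26.3 − (17.932) = 8.368 °C.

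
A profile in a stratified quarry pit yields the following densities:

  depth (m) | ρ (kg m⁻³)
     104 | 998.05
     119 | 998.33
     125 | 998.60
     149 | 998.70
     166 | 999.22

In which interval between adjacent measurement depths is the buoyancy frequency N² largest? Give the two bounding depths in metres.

119–125 m

Compute the density gradient over each adjacent pair:
  104–119 m: Δρ/Δz = 0.28/15 = 0.019 kg m⁻⁴
  119–125 m: Δρ/Δz = 0.27/6 = 0.045 kg m⁻⁴
  125–149 m: Δρ/Δz = 0.10/24 = 4.2 × 10⁻³ kg m⁻⁴
  149–166 m: Δρ/Δz = 0.52/17 = 0.031 kg m⁻⁴
The largest gradient is in the 119–125 m interval — the pycnocline.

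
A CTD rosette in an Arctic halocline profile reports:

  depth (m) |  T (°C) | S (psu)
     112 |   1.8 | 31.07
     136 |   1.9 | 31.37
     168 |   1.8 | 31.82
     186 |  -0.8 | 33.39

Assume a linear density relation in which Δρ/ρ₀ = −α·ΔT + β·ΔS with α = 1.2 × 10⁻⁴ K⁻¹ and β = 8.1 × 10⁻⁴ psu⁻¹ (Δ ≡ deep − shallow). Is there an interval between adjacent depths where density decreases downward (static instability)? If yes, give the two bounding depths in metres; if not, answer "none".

none

Evaluate Δρ/ρ₀ = −αΔT + βΔS across each adjacent pair:
  112–136 m: −αΔT+βΔS = −(1.2 × 10⁻⁴)(+0.1)+(8.1 × 10⁻⁴)(+0.30) = 2.3 × 10⁻⁴ → stable
  136–168 m: −αΔT+βΔS = −(1.2 × 10⁻⁴)(-0.1)+(8.1 × 10⁻⁴)(+0.45) = 3.8 × 10⁻⁴ → stable
  168–186 m: −αΔT+βΔS = −(1.2 × 10⁻⁴)(-2.6)+(8.1 × 10⁻⁴)(+1.57) = 1.6 × 10⁻³ → stable
Every interval has Δρ > 0: the column is stably stratified throughout.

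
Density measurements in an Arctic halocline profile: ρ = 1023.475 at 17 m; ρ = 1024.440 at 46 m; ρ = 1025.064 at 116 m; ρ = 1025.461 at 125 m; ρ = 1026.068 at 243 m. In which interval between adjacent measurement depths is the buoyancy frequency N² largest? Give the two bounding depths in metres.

Compute the density gradient over each adjacent pair:
  17–46 m: Δρ/Δz = 0.965/29 = 0.033 kg m⁻⁴
  46–116 m: Δρ/Δz = 0.624/70 = 8.9 × 10⁻³ kg m⁻⁴
  116–125 m: Δρ/Δz = 0.397/9 = 0.044 kg m⁻⁴
  125–243 m: Δρ/Δz = 0.607/118 = 5.1 × 10⁻³ kg m⁻⁴
The largest gradient is in the 116–125 m interval — the pycnocline.

116–125 m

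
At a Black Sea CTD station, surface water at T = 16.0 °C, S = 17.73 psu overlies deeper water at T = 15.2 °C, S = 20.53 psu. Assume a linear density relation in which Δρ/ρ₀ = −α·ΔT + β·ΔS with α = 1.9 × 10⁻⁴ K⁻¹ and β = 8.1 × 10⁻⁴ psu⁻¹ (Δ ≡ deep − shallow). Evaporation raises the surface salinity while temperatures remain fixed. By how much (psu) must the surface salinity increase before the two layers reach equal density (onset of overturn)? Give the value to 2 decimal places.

2.99 psu

Neutral buoyancy requires −α(T_deep − T_surf) + β(S_deep − S_surf′) = 0.
S_surf′ = S_deep − (α/β)·ΔT = 20.53 − (1.9 × 10⁻⁴/8.1 × 10⁻⁴)·(-0.8) = 20.7177 psu.
Increase required: 20.7177 − 17.73 = 2.9877 psu.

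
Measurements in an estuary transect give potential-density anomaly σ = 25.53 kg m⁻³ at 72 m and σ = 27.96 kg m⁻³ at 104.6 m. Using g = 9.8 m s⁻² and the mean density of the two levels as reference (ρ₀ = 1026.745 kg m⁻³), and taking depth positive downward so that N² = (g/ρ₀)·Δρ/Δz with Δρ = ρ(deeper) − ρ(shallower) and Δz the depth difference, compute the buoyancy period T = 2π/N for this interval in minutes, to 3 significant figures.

Δρ = 1027.96 − 1025.53 = 2.43 kg m⁻³ over Δz = 104.6 − 72 = 32.6 m.
N² = (9.8/1026.745) × (2.43/32.6) = 7.1146 × 10⁻⁴ s⁻².
N = √(7.1146 × 10⁻⁴) = 0.026673 rad s⁻¹, so T = 2π/N = 235.56 s = 3.9260 min ≈ 3.93 min.
Since Δρ > 0 the layer is stably stratified.

3.93 min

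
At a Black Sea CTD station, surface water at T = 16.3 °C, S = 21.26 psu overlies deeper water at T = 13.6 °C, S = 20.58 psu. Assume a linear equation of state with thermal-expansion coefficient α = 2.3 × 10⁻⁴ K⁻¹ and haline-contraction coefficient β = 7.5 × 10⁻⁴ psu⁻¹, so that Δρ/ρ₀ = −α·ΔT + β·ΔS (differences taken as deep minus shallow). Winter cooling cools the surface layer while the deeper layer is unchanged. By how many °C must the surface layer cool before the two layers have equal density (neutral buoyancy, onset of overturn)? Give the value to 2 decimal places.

Neutral buoyancy requires Δρ = 0, i.e. −α(T_deep − T_surf′) + β(S_deep − S_surf) = 0.
T_surf′ = T_deep − (β/α)·ΔS = 13.6 − (7.5 × 10⁻⁴/2.3 × 10⁻⁴)·(-0.68) = 15.8174 °C.
Cooling required: 16.3 − (15.8174) = 0.4826 °C.

0.48 °C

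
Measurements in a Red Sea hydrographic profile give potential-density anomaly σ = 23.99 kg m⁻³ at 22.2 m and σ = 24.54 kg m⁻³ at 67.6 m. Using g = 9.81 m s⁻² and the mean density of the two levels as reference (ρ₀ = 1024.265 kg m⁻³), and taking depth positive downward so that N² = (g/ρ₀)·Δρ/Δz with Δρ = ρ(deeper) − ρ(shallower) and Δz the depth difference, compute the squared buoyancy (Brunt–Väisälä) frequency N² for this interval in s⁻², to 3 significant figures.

1.16 × 10⁻⁴ s⁻²

Δρ = 1024.54 − 1023.99 = 0.55 kg m⁻³ over Δz = 67.6 − 22.2 = 45.4 m.
N² = (9.81/1024.265) × (0.55/45.4) = 1.1603 × 10⁻⁴ s⁻² ≈ 1.16 × 10⁻⁴ s⁻².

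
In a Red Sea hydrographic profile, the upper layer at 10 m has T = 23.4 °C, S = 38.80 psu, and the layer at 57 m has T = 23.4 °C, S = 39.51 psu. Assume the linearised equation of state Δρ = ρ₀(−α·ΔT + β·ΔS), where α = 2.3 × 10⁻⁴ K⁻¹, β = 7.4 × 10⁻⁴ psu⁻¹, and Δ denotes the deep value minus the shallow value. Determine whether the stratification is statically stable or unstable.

stable

ΔT = 23.4 − 23.4 = +0.0 K and ΔS = 39.51 − 38.80 = +0.71 psu (deep − shallow).
−αΔT = 0; βΔS = 5.254 × 10⁻⁴; sum Δρ/ρ₀ = 5.254 × 10⁻⁴.
Δρ/ρ₀ > 0, so Δρ > 0: deeper water is denser → statically stable.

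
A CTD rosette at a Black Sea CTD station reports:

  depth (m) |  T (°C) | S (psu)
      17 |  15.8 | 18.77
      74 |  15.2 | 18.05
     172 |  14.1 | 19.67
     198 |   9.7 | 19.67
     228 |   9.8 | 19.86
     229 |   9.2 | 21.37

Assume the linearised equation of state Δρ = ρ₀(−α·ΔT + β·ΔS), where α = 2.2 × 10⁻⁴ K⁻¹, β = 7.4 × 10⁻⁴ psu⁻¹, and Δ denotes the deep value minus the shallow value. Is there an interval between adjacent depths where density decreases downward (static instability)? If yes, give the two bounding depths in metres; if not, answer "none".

17–74 m

Evaluate Δρ/ρ₀ = −αΔT + βΔS across each adjacent pair:
  17–74 m: −αΔT+βΔS = −(2.2 × 10⁻⁴)(-0.6)+(7.4 × 10⁻⁴)(-0.72) = -4.0 × 10⁻⁴ → UNSTABLE
  74–172 m: −αΔT+βΔS = −(2.2 × 10⁻⁴)(-1.1)+(7.4 × 10⁻⁴)(+1.62) = 1.4 × 10⁻³ → stable
  172–198 m: −αΔT+βΔS = −(2.2 × 10⁻⁴)(-4.4)+(7.4 × 10⁻⁴)(+0.00) = 9.7 × 10⁻⁴ → stable
  198–228 m: −αΔT+βΔS = −(2.2 × 10⁻⁴)(+0.1)+(7.4 × 10⁻⁴)(+0.19) = 1.2 × 10⁻⁴ → stable
  228–229 m: −αΔT+βΔS = −(2.2 × 10⁻⁴)(-0.6)+(7.4 × 10⁻⁴)(+1.51) = 1.2 × 10⁻³ → stable
The 17–74 m interval has Δρ < 0: lighter water underlies denser water.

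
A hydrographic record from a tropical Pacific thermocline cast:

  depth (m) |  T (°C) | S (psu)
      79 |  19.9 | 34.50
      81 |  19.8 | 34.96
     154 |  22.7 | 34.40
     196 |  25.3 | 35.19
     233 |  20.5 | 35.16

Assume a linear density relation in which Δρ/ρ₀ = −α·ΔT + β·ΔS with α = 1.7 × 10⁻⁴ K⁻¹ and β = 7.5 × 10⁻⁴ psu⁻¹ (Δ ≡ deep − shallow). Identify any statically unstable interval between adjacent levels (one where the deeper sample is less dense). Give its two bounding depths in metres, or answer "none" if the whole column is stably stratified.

Evaluate Δρ/ρ₀ = −αΔT + βΔS across each adjacent pair:
  79–81 m: −αΔT+βΔS = −(1.7 × 10⁻⁴)(-0.1)+(7.5 × 10⁻⁴)(+0.46) = 3.6 × 10⁻⁴ → stable
  81–154 m: −αΔT+βΔS = −(1.7 × 10⁻⁴)(+2.9)+(7.5 × 10⁻⁴)(-0.56) = -9.1 × 10⁻⁴ → UNSTABLE
  154–196 m: −αΔT+βΔS = −(1.7 × 10⁻⁴)(+2.6)+(7.5 × 10⁻⁴)(+0.79) = 1.5 × 10⁻⁴ → stable
  196–233 m: −αΔT+βΔS = −(1.7 × 10⁻⁴)(-4.8)+(7.5 × 10⁻⁴)(-0.03) = 7.9 × 10⁻⁴ → stable
The 81–154 m interval has Δρ < 0: lighter water underlies denser water.

81–154 m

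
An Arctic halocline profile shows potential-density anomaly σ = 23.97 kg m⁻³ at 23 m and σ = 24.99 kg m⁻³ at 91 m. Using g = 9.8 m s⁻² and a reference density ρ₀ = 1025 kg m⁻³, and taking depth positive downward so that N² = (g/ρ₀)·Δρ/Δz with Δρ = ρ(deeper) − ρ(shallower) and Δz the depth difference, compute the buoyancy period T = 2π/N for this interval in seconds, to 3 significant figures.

Δρ = 1024.99 − 1023.97 = 1.02 kg m⁻³ over Δz = 91 − 23 = 68 m.
N² = (9.8/1025) × (1.02/68) = 1.4341 × 10⁻⁴ s⁻².
N = √(1.4341 × 10⁻⁴) = 0.011975 rad s⁻¹, so T = 2π/N = 524.69 s ≈ 525 s.

525 s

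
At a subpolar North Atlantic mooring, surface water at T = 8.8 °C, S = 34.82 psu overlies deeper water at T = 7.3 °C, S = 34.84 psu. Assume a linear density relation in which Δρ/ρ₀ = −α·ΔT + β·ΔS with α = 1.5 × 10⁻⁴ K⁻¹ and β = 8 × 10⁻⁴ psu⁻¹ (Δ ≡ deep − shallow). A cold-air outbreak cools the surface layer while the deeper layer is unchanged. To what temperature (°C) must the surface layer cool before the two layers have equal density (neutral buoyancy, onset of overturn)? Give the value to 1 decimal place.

Neutral buoyancy requires Δρ = 0, i.e. −α(T_deep − T_surf′) + β(S_deep − S_surf) = 0.
T_surf′ = T_deep − (β/α)·ΔS = 7.3 − (8 × 10⁻⁴/1.5 × 10⁻⁴)·(+0.02) = 7.193 °C.
Cooling required: 8.8 − (7.193) = 1.607 °C.

7.2 °C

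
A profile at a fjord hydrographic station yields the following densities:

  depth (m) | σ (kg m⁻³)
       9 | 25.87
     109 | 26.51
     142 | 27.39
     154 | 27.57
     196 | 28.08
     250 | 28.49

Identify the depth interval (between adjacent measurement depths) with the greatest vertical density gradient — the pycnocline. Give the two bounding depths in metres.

109–142 m

Compute the density gradient over each adjacent pair:
  9–109 m: Δρ/Δz = 0.64/100 = 6.4 × 10⁻³ kg m⁻⁴
  109–142 m: Δρ/Δz = 0.88/33 = 0.027 kg m⁻⁴
  142–154 m: Δρ/Δz = 0.18/12 = 0.015 kg m⁻⁴
  154–196 m: Δρ/Δz = 0.51/42 = 0.012 kg m⁻⁴
  196–250 m: Δρ/Δz = 0.41/54 = 7.6 × 10⁻³ kg m⁻⁴
The largest gradient is in the 109–142 m interval — the pycnocline.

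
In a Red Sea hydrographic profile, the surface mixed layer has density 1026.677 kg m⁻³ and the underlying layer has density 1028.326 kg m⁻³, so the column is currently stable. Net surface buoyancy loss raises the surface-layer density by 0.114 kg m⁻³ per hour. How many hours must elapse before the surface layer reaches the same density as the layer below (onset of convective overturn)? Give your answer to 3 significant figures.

Density deficit of the surface layer: 1028.326 − 1026.677 = 1.649 kg m⁻³.
Required change = 1.649 / 0.114 = 14.5 hours.

14.5 hours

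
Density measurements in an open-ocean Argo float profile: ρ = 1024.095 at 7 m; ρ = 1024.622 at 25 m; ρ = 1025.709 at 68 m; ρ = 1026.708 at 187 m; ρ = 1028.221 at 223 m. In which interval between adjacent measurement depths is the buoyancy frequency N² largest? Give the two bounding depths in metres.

187–223 m

Compute the density gradient over each adjacent pair:
  7–25 m: Δρ/Δz = 0.527/18 = 0.029 kg m⁻⁴
  25–68 m: Δρ/Δz = 1.087/43 = 0.025 kg m⁻⁴
  68–187 m: Δρ/Δz = 0.999/119 = 8.4 × 10⁻³ kg m⁻⁴
  187–223 m: Δρ/Δz = 1.513/36 = 0.042 kg m⁻⁴
The largest gradient is in the 187–223 m interval — the pycnocline.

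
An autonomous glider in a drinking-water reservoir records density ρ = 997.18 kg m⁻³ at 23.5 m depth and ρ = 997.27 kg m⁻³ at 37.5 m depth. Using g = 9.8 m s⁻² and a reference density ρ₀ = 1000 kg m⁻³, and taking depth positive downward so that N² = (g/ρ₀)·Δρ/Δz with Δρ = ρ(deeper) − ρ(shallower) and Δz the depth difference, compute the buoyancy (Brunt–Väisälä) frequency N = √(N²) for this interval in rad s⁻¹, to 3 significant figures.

Δρ = 997.27 − 997.18 = 0.09 kg m⁻³ over Δz = 37.5 − 23.5 = 14 m.
N² = (9.8/1000) × (0.09/14) = 6.3000 × 10⁻⁵ s⁻².
N = √(6.3000 × 10⁻⁵) = 7.9373 × 10⁻³ rad s⁻¹ ≈ 7.94 × 10⁻³ rad s⁻¹.
A positive N² confirms static stability across the interval.

7.94 × 10⁻³ rad s⁻¹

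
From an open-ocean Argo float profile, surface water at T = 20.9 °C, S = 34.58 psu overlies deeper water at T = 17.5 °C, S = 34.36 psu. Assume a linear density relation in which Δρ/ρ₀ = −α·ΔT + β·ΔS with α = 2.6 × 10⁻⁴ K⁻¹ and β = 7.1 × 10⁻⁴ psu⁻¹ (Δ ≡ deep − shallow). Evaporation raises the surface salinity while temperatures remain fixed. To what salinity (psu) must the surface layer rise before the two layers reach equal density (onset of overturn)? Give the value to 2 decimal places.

35.61 psu

Neutral buoyancy requires −α(T_deep − T_surf) + β(S_deep − S_surf′) = 0.
S_surf′ = S_deep − (α/β)·ΔT = 34.36 − (2.6 × 10⁻⁴/7.1 × 10⁻⁴)·(-3.4) = 35.6051 psu.
Increase required: 35.6051 − 34.58 = 1.0251 psu.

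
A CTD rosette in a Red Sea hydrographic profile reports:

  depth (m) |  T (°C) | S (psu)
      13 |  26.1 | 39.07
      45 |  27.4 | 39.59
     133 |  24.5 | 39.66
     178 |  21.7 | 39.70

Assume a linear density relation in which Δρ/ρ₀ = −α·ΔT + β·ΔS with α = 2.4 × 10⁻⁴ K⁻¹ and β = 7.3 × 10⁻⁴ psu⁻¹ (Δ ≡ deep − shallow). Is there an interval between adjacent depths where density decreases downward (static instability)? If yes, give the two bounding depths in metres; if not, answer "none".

none

Evaluate Δρ/ρ₀ = −αΔT + βΔS across each adjacent pair:
  13–45 m: −αΔT+βΔS = −(2.4 × 10⁻⁴)(+1.3)+(7.3 × 10⁻⁴)(+0.52) = 6.8 × 10⁻⁵ → stable
  45–133 m: −αΔT+βΔS = −(2.4 × 10⁻⁴)(-2.9)+(7.3 × 10⁻⁴)(+0.07) = 7.5 × 10⁻⁴ → stable
  133–178 m: −αΔT+βΔS = −(2.4 × 10⁻⁴)(-2.8)+(7.3 × 10⁻⁴)(+0.04) = 7.0 × 10⁻⁴ → stable
Every interval has Δρ > 0: the column is stably stratified throughout.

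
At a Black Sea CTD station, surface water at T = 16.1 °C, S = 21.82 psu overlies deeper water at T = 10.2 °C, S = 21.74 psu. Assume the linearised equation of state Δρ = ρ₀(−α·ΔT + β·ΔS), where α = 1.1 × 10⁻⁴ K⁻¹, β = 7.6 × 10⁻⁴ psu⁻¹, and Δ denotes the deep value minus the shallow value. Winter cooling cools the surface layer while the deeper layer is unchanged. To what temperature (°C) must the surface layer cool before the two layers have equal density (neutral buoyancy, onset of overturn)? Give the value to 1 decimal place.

Neutral buoyancy requires Δρ = 0, i.e. −α(T_deep − T_surf′) + β(S_deep − S_surf) = 0.
T_surf′ = T_deep − (β/α)·ΔS = 10.2 − (7.6 × 10⁻⁴/1.1 × 10⁻⁴)·(-0.08) = 10.753 °C.
Cooling required: 16.1 − (10.753) = 5.347 °C.

10.8 °C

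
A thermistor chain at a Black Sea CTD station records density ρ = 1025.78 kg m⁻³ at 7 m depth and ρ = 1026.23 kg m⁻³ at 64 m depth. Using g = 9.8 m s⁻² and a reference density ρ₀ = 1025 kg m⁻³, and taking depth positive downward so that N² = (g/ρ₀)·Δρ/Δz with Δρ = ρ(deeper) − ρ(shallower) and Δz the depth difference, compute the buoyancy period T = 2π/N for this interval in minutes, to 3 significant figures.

12.1 min

Δρ = 1026.23 − 1025.78 = 0.45 kg m⁻³ over Δz = 64 − 7 = 57 m.
N² = (9.8/1025) × (0.45/57) = 7.5481 × 10⁻⁵ s⁻².
N = √(7.5481 × 10⁻⁵) = 8.6880 × 10⁻³ rad s⁻¹, so T = 2π/N = 723.20 s = 12.053 min ≈ 12.1 min.
Since Δρ > 0 the layer is stably stratified.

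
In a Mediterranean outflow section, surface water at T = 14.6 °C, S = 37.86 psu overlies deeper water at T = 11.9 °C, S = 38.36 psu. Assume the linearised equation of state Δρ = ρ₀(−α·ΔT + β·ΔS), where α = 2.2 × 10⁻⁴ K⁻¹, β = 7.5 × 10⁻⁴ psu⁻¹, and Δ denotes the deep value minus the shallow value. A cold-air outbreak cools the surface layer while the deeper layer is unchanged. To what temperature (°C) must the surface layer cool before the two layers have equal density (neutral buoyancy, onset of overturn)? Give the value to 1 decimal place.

Neutral buoyancy requires Δρ = 0, i.e. −α(T_deep − T_surf′) + β(S_deep − S_surf) = 0.
T_surf′ = T_deep − (β/α)·ΔS = 11.9 − (7.5 × 10⁻⁴/2.2 × 10⁻⁴)·(+0.50) = 10.195 °C.
Cooling required: 14.6 − (10.195) = 4.405 °C.

10.2 °C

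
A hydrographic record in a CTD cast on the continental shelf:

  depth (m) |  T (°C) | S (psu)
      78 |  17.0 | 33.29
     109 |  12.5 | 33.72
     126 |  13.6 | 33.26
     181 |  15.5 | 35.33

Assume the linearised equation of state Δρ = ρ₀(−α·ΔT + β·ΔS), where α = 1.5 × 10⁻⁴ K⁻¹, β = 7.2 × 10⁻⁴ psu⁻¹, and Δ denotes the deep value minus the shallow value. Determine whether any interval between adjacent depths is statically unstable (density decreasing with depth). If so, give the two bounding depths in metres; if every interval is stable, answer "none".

Evaluate Δρ/ρ₀ = −αΔT + βΔS across each adjacent pair:
  78–109 m: −αΔT+βΔS = −(1.5 × 10⁻⁴)(-4.5)+(7.2 × 10⁻⁴)(+0.43) = 9.8 × 10⁻⁴ → stable
  109–126 m: −αΔT+βΔS = −(1.5 × 10⁻⁴)(+1.1)+(7.2 × 10⁻⁴)(-0.46) = -5.0 × 10⁻⁴ → UNSTABLE
  126–181 m: −αΔT+βΔS = −(1.5 × 10⁻⁴)(+1.9)+(7.2 × 10⁻⁴)(+2.07) = 1.2 × 10⁻³ → stable
The 109–126 m interval has Δρ < 0: lighter water underlies denser water.

109–126 m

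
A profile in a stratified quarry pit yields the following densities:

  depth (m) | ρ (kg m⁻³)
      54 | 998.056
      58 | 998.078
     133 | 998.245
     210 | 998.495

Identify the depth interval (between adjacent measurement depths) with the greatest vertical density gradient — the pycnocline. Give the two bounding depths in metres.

54–58 m

Compute the density gradient over each adjacent pair:
  54–58 m: Δρ/Δz = 0.022/4 = 5.5 × 10⁻³ kg m⁻⁴
  58–133 m: Δρ/Δz = 0.167/75 = 2.2 × 10⁻³ kg m⁻⁴
  133–210 m: Δρ/Δz = 0.250/77 = 3.2 × 10⁻³ kg m⁻⁴
The largest gradient is in the 54–58 m interval — the pycnocline.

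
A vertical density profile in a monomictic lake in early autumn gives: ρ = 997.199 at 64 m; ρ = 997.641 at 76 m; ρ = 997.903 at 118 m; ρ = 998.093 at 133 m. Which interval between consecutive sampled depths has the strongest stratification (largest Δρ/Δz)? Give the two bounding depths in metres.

Compute the density gradient over each adjacent pair:
  64–76 m: Δρ/Δz = 0.442/12 = 0.037 kg m⁻⁴
  76–118 m: Δρ/Δz = 0.262/42 = 6.2 × 10⁻³ kg m⁻⁴
  118–133 m: Δρ/Δz = 0.190/15 = 0.013 kg m⁻⁴
The largest gradient is in the 64–76 m interval — the pycnocline.

64–76 m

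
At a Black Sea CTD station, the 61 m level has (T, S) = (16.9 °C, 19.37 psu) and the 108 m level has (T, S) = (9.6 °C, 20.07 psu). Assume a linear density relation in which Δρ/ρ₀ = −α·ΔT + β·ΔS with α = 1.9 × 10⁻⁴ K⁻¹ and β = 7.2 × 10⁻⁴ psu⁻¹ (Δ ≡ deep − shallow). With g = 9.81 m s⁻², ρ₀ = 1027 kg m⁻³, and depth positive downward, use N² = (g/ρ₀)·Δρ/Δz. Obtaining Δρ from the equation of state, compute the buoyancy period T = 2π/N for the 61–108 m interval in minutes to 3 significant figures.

5.27 min

ΔT = -7.3 K, ΔS = +0.70 psu (deep − shallow).
Δρ/ρ₀ = −αΔT + βΔS = 1.387 × 10⁻³ + 5.04 × 10⁻⁴ = 1.891 × 10⁻³, so Δρ ≈ 1.942 kg m⁻³.
N² = (g/ρ₀)·Δρ/Δz = g·(Δρ/ρ₀)/Δz = 9.81 × 1.891 × 10⁻³ / 47 = 3.9470 × 10⁻⁴ s⁻².
N = √(3.9470 × 10⁻⁴) = 0.019867 rad s⁻¹ → T = 2π/N = 316.26 s = 5.2710 min ≈ 5.27 min.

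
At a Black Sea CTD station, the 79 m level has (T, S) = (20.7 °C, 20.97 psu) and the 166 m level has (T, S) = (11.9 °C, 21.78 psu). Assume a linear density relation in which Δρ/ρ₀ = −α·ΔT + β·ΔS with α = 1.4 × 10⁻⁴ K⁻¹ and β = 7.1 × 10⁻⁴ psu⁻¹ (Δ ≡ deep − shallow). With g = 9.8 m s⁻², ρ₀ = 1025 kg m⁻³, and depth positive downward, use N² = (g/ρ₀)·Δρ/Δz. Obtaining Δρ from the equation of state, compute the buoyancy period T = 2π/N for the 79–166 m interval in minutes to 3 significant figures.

7.34 min

ΔT = -8.8 K, ΔS = +0.81 psu (deep − shallow).
Δρ/ρ₀ = −αΔT + βΔS = 1.232 × 10⁻³ + 5.751 × 10⁻⁴ = 1.8071 × 10⁻³, so Δρ ≈ 1.852 kg m⁻³.
N² = (g/ρ₀)·Δρ/Δz = g·(Δρ/ρ₀)/Δz = 9.8 × 1.8071 × 10⁻³ / 87 = 2.0356 × 10⁻⁴ s⁻².
N = √(2.0356 × 10⁻⁴) = 0.014267 rad s⁻¹ → T = 2π/N = 440.40 s = 7.3400 min ≈ 7.34 min.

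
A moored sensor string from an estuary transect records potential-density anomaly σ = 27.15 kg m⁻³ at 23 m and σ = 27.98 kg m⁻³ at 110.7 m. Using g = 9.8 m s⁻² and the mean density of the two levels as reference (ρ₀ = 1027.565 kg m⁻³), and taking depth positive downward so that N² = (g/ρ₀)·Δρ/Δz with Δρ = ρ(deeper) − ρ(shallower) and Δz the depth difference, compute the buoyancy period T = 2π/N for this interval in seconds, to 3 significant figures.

661 s

Δρ = 1027.98 − 1027.15 = 0.83 kg m⁻³ over Δz = 110.7 − 23 = 87.7 m.
N² = (9.8/1027.565) × (0.83/87.7) = 9.0260 × 10⁻⁵ s⁻².
N = √(9.0260 × 10⁻⁵) = 9.5005 × 10⁻³ rad s⁻¹, so T = 2π/N = 661.35 s ≈ 661 s.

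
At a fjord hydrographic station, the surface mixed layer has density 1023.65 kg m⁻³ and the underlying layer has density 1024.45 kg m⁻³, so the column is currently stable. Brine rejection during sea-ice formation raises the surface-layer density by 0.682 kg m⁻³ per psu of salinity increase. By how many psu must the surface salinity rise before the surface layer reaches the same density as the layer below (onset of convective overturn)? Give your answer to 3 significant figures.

Density deficit of the surface layer: 1024.45 − 1023.65 = 0.8 kg m⁻³.
Required change = 0.8 / 0.682 = 1.17 psu.

1.17 psu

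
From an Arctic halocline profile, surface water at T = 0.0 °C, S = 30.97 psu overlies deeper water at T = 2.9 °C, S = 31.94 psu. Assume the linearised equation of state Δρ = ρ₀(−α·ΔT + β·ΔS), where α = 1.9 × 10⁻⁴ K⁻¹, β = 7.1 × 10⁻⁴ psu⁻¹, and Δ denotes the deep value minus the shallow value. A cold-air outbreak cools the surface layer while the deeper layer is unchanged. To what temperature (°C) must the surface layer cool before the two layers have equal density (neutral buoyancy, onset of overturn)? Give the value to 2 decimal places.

Neutral buoyancy requires Δρ = 0, i.e. −α(T_deep − T_surf′) + β(S_deep − S_surf) = 0.
T_surf′ = T_deep − (β/α)·ΔS = 2.9 − (7.1 × 10⁻⁴/1.9 × 10⁻⁴)·(+0.97) = -0.7247 °C.
Cooling required: 0.0 − (-0.7247) = 0.7247 °C.

-0.72 °C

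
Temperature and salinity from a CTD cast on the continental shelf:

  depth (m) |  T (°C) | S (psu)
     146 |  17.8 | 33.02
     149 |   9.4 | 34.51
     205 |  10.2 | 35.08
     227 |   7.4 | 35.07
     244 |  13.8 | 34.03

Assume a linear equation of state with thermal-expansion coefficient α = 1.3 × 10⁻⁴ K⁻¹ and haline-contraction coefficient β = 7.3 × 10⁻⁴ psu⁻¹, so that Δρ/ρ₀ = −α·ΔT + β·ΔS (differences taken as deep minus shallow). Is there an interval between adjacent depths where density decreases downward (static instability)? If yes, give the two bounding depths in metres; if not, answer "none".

227–244 m

Evaluate Δρ/ρ₀ = −αΔT + βΔS across each adjacent pair:
  146–149 m: −αΔT+βΔS = −(1.3 × 10⁻⁴)(-8.4)+(7.3 × 10⁻⁴)(+1.49) = 2.2 × 10⁻³ → stable
  149–205 m: −αΔT+βΔS = −(1.3 × 10⁻⁴)(+0.8)+(7.3 × 10⁻⁴)(+0.57) = 3.1 × 10⁻⁴ → stable
  205–227 m: −αΔT+βΔS = −(1.3 × 10⁻⁴)(-2.8)+(7.3 × 10⁻⁴)(-0.01) = 3.6 × 10⁻⁴ → stable
  227–244 m: −αΔT+βΔS = −(1.3 × 10⁻⁴)(+6.4)+(7.3 × 10⁻⁴)(-1.04) = -1.6 × 10⁻³ → UNSTABLE
The 227–244 m interval has Δρ < 0: lighter water underlies denser water.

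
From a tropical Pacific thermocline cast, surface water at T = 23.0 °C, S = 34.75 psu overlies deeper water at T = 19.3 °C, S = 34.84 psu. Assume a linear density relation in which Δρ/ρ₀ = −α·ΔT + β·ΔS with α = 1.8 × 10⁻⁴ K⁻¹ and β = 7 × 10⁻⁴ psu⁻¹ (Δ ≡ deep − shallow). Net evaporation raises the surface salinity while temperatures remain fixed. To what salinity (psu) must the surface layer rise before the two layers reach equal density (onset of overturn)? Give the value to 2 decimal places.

Neutral buoyancy requires −α(T_deep − T_surf) + β(S_deep − S_surf′) = 0.
S_surf′ = S_deep − (α/β)·ΔT = 34.84 − (1.8 × 10⁻⁴/7 × 10⁻⁴)·(-3.7) = 35.7914 psu.
Increase required: 35.7914 − 34.75 = 1.0414 psu.

35.79 psu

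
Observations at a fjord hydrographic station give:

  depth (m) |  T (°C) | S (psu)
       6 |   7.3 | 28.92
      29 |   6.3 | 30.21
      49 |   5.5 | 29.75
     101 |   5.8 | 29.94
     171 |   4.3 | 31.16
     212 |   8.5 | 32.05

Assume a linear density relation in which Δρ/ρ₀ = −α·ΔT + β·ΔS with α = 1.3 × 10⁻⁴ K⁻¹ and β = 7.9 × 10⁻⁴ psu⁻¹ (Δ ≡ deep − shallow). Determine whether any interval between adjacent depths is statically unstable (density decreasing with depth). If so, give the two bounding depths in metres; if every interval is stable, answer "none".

29–49 m

Evaluate Δρ/ρ₀ = −αΔT + βΔS across each adjacent pair:
  6–29 m: −αΔT+βΔS = −(1.3 × 10⁻⁴)(-1.0)+(7.9 × 10⁻⁴)(+1.29) = 1.1 × 10⁻³ → stable
  29–49 m: −αΔT+βΔS = −(1.3 × 10⁻⁴)(-0.8)+(7.9 × 10⁻⁴)(-0.46) = -2.6 × 10⁻⁴ → UNSTABLE
  49–101 m: −αΔT+βΔS = −(1.3 × 10⁻⁴)(+0.3)+(7.9 × 10⁻⁴)(+0.19) = 1.1 × 10⁻⁴ → stable
  101–171 m: −αΔT+βΔS = −(1.3 × 10⁻⁴)(-1.5)+(7.9 × 10⁻⁴)(+1.22) = 1.2 × 10⁻³ → stable
  171–212 m: −αΔT+βΔS = −(1.3 × 10⁻⁴)(+4.2)+(7.9 × 10⁻⁴)(+0.89) = 1.6 × 10⁻⁴ → stable
The 29–49 m interval has Δρ < 0: lighter water underlies denser water.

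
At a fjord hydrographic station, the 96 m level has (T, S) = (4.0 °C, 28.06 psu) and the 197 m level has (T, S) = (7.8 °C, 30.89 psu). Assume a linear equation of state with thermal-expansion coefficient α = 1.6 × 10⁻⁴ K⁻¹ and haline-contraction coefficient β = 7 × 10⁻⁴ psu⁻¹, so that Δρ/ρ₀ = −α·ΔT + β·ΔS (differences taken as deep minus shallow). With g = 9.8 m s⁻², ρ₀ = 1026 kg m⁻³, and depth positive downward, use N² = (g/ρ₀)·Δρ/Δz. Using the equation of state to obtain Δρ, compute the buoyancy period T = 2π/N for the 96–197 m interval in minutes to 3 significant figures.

9.07 min

ΔT = +3.8 K, ΔS = +2.83 psu (deep − shallow).
Δρ/ρ₀ = −αΔT + βΔS = -6.08 × 10⁻⁴ + 1.981 × 10⁻³ = 1.373 × 10⁻³, so Δρ ≈ 1.409 kg m⁻³.
N² = (g/ρ₀)·Δρ/Δz = g·(Δρ/ρ₀)/Δz = 9.8 × 1.373 × 10⁻³ / 101 = 1.3322 × 10⁻⁴ s⁻².
N = √(1.3322 × 10⁻⁴) = 0.011542 rad s⁻¹ → T = 2π/N = 544.38 s = 9.0730 min ≈ 9.07 min.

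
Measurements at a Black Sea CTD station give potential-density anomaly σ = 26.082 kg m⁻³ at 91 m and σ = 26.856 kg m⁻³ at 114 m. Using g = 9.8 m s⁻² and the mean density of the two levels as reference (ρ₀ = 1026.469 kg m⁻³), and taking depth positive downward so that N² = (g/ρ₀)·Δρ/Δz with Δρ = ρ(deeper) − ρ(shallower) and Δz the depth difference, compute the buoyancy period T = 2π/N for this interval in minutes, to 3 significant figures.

5.84 min

Δρ = 1026.856 − 1026.082 = 0.774 kg m⁻³ over Δz = 114 − 91 = 23 m.
N² = (9.8/1026.469) × (0.774/23) = 3.2129 × 10⁻⁴ s⁻².
N = √(3.2129 × 10⁻⁴) = 0.017925 rad s⁻¹, so T = 2π/N = 350.53 s = 5.8422 min ≈ 5.84 min.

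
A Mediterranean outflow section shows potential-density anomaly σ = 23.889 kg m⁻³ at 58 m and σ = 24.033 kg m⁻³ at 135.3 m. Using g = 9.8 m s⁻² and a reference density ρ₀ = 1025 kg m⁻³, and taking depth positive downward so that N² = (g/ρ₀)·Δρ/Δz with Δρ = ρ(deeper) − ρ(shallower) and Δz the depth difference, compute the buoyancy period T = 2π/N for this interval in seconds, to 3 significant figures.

Δρ = 1024.033 − 1023.889 = 0.144 kg m⁻³ over Δz = 135.3 − 58 = 77.3 m.
N² = (9.8/1025) × (0.144/77.3) = 1.7811 × 10⁻⁵ s⁻².
N = √(1.7811 × 10⁻⁵) = 4.2203 × 10⁻³ rad s⁻¹, so T = 2π/N = 1.4888 × 10³ s ≈ 1.49 × 10³ s.

1.49 × 10³ s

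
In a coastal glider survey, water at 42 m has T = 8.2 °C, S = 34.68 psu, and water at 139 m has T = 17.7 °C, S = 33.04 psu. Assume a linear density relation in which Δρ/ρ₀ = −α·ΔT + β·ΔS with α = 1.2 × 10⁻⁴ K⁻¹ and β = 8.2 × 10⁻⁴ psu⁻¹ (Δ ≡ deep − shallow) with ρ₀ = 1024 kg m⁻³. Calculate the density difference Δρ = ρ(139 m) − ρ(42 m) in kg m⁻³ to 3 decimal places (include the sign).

ΔT = +9.5 K, ΔS = -1.64 psu (deep − shallow).
Δρ/ρ₀ = −(1.2 × 10⁻⁴)(+9.5) + (8.2 × 10⁻⁴)(-1.64) = -2.4848 × 10⁻³.
Δρ = 1024 × (-2.4848 × 10⁻³) = -2.544 kg m⁻³.
Negative Δρ: lighter below, statically unstable.

-2.544 kg m⁻³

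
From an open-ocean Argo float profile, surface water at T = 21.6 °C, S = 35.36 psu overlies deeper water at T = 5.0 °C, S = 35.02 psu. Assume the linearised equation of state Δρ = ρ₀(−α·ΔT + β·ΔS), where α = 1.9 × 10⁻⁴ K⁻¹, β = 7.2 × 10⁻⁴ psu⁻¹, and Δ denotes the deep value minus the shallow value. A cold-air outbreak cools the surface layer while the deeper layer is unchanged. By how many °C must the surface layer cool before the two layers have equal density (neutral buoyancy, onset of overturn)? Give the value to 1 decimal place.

15.3 °C

Neutral buoyancy requires Δρ = 0, i.e. −α(T_deep − T_surf′) + β(S_deep − S_surf) = 0.
T_surf′ = T_deep − (β/α)·ΔS = 5.0 − (7.2 × 10⁻⁴/1.9 × 10⁻⁴)·(-0.34) = 6.288 °C.
Cooling required: 21.6 − (6.288) = 15.312 °C.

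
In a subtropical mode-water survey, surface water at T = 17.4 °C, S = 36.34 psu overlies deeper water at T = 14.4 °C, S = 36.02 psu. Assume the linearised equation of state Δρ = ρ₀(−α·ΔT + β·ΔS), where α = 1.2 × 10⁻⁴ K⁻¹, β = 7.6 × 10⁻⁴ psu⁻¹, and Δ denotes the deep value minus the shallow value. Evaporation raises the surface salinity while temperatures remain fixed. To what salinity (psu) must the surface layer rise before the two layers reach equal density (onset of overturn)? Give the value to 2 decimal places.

36.49 psu

Neutral buoyancy requires −α(T_deep − T_surf) + β(S_deep − S_surf′) = 0.
S_surf′ = S_deep − (α/β)·ΔT = 36.02 − (1.2 × 10⁻⁴/7.6 × 10⁻⁴)·(-3.0) = 36.4937 psu.
Increase required: 36.4937 − 36.34 = 0.1537 psu.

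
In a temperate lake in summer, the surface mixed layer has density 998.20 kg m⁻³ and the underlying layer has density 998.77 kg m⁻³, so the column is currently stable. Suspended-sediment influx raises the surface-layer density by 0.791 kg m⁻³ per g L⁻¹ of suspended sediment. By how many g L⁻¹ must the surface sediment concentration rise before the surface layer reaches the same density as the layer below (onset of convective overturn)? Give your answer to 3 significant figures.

Density deficit of the surface layer: 998.77 − 998.20 = 0.57 kg m⁻³.
Required change = 0.57 / 0.791 = 0.721 g L⁻¹.

0.721 g L⁻¹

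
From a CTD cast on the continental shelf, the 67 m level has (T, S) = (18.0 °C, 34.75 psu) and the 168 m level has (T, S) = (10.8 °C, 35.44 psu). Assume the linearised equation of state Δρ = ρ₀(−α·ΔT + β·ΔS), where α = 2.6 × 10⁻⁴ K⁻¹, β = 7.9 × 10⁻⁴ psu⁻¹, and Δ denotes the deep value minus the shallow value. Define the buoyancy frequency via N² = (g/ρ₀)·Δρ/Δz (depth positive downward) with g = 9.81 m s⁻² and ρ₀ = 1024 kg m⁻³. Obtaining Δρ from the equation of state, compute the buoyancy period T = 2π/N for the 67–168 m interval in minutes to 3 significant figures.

ΔT = -7.2 K, ΔS = +0.69 psu (deep − shallow).
Δρ/ρ₀ = −αΔT + βΔS = 1.872 × 10⁻³ + 5.451 × 10⁻⁴ = 2.4171 × 10⁻³, so Δρ ≈ 2.475 kg m⁻³.
N² = (g/ρ₀)·Δρ/Δz = g·(Δρ/ρ₀)/Δz = 9.81 × 2.4171 × 10⁻³ / 101 = 2.3477 × 10⁻⁴ s⁻².
N = √(2.3477 × 10⁻⁴) = 0.015322 rad s⁻¹ → T = 2π/N = 410.08 s = 6.8347 min ≈ 6.83 min.

6.83 min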